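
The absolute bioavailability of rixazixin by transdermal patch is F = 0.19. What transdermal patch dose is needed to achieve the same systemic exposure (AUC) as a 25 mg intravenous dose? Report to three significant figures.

For equal systemic exposure: F × D_ev = D_iv
D_ev = D_iv / F = 25 / 0.19 = 131.579 mg

D_transdermal = 132 mg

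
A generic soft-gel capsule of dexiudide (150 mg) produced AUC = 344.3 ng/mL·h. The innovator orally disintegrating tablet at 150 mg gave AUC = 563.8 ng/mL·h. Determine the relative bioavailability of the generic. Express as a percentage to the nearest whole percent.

F_rel = 61%

F_rel = (AUC_test/D_test) / (AUC_ref/D_ref)
      = (344.3/150) / (563.8/150)
      = 2.29533 / 3.75867 = 0.6107 = 61.07%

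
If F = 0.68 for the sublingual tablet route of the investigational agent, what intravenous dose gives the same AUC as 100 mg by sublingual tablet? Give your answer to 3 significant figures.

D_iv = 68.0 mg

Systemic exposure from an extravascular dose = F × D_ev, so the equivalent IV dose is F × D_ev.
D_iv = F × D_ev = 0.68 × 100 = 68 mg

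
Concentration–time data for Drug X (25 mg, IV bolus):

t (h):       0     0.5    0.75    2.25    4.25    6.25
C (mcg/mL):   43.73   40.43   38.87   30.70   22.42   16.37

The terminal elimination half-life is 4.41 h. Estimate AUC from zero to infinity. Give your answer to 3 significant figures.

Trapezoidal AUC_0→6.25:
  [0→0.5]: (43.73+40.43)/2 × 0.5 = 21.04
  [0.5→0.75]: (40.43+38.87)/2 × 0.25 = 9.9125
  [0.75→2.25]: (38.87+30.70)/2 × 1.5 = 52.1775
  [2.25→4.25]: (30.70+22.42)/2 × 2 = 53.12
  [4.25→6.25]: (22.42+16.37)/2 × 2 = 38.79
  Sum = 175.04 mcg/mL·h
k_e = ln2 / t½ = 0.693147 / 4.41 = 0.1572 h^-1
Extrapolated tail: C_last / k_e = 16.37 / 0.1572 = 104.135
AUC_0→∞ = 175.04 + 104.135 = 279.175 mcg/mL·h

AUC = 279 mcg/mL·h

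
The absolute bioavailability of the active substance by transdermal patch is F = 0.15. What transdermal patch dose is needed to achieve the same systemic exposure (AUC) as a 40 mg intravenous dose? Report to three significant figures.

D_transdermal = 267 mg

For equal systemic exposure: F × D_ev = D_iv
D_ev = D_iv / F = 40 / 0.15 = 266.667 mg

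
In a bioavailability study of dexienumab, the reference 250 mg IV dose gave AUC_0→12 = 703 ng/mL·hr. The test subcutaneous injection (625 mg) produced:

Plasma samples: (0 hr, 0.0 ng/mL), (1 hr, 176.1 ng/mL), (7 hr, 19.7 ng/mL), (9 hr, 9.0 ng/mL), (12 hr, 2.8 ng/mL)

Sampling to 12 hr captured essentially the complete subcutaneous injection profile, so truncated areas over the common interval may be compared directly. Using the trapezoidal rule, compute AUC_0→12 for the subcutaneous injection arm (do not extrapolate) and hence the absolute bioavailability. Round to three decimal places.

F = 0.411

Trapezoidal AUC_0→12 (subcutaneous injection):
  [0→1]: (0.0+176.1)/2 × 1 = 88.05
  [1→7]: (176.1+19.7)/2 × 6 = 587.4
  [7→9]: (19.7+9.0)/2 × 2 = 28.7
  [9→12]: (9.0+2.8)/2 × 3 = 17.7
  Sum = 721.85 ng/mL·hr
F = (AUC_ev/D_ev)/(AUC_iv/D_iv) = (721.85/625)/(703/250) = 1.15496/2.812 = 0.4107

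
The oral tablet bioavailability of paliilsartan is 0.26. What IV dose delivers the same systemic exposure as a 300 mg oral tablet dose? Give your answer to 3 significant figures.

D_iv = 78.0 mg

Systemic exposure from an extravascular dose = F × D_ev, so the equivalent IV dose is F × D_ev.
D_iv = F × D_ev = 0.26 × 300 = 78 mg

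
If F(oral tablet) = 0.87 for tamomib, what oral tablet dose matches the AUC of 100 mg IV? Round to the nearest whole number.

For equal systemic exposure: F × D_ev = D_iv
D_ev = D_iv / F = 100 / 0.87 = 114.943 mg

D_oral = 115 mg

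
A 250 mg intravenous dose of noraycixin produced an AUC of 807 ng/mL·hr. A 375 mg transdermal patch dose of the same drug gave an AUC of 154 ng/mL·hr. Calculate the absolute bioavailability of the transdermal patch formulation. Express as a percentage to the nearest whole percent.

F = 13%

F = (AUC_ev / D_ev) / (AUC_iv / D_iv)
  = (154/375) / (807/250)
  = 0.410667 / 3.228 = 0.1272
  = 12.72%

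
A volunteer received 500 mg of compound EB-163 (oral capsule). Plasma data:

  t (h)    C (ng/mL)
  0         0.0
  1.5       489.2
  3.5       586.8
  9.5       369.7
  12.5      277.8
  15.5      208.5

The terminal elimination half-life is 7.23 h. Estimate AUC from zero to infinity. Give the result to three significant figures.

Trapezoidal AUC_0→15.5:
  [0→1.5]: (0.0+489.2)/2 × 1.5 = 366.9
  [1.5→3.5]: (489.2+586.8)/2 × 2 = 1076.0
  [3.5→9.5]: (586.8+369.7)/2 × 6 = 2869.5
  [9.5→12.5]: (369.7+277.8)/2 × 3 = 971.25
  [12.5→15.5]: (277.8+208.5)/2 × 3 = 729.45
  Sum = 6013.1 ng/mL·h
k_e = ln2 / t½ = 0.693147 / 7.23 = 0.0959 h^-1
Extrapolated tail: C_last / k_e = 208.5 / 0.0959 = 2174.140
AUC_0→∞ = 6013.1 + 2174.140 = 8187.24 ng/mL·h

AUC = 8190 ng/mL·h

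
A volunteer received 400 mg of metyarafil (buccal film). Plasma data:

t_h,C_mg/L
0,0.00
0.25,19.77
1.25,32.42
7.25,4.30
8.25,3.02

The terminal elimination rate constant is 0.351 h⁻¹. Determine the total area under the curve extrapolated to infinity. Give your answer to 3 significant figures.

Trapezoidal AUC_0→8.25:
  [0→0.25]: (0.00+19.77)/2 × 0.25 = 2.47125
  [0.25→1.25]: (19.77+32.42)/2 × 1 = 26.095
  [1.25→7.25]: (32.42+4.30)/2 × 6 = 110.16
  [7.25→8.25]: (4.30+3.02)/2 × 1 = 3.66
  Sum = 142.38625 mg/L·h
Extrapolated tail: C_last / k_e = 3.02 / 0.351 = 8.604
AUC_0→∞ = 142.38625 + 8.604 = 150.99025 mg/L·h

AUC = 151 mg/L·h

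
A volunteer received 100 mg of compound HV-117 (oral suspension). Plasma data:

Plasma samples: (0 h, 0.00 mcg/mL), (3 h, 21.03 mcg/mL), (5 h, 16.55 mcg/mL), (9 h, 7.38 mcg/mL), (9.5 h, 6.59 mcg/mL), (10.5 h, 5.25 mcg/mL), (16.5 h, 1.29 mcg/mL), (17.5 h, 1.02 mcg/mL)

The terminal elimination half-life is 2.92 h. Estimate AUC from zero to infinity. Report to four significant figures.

Trapezoidal AUC_0→17.5:
  [0→3]: (0.00+21.03)/2 × 3 = 31.545
  [3→5]: (21.03+16.55)/2 × 2 = 37.58
  [5→9]: (16.55+7.38)/2 × 4 = 47.86
  [9→9.5]: (7.38+6.59)/2 × 0.5 = 3.4925
  [9.5→10.5]: (6.59+5.25)/2 × 1 = 5.92
  [10.5→16.5]: (5.25+1.29)/2 × 6 = 19.62
  [16.5→17.5]: (1.29+1.02)/2 × 1 = 1.155
  Sum = 147.1725 mcg/mL·h
k_e = ln2 / t½ = 0.693147 / 2.92 = 0.2374 h^-1
Extrapolated tail: C_last / k_e = 1.02 / 0.2374 = 4.297
AUC_0→∞ = 147.1725 + 4.297 = 151.4695 mcg/mL·h

AUC = 151.5 mcg/mL·h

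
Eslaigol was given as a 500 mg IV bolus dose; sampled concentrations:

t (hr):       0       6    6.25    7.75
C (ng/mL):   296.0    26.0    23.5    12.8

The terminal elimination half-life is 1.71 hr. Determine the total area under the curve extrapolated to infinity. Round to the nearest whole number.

AUC = 1031 ng/mL·hr

Trapezoidal AUC_0→7.75:
  [0→6]: (296.0+26.0)/2 × 6 = 966.0
  [6→6.25]: (26.0+23.5)/2 × 0.25 = 6.1875
  [6.25→7.75]: (23.5+12.8)/2 × 1.5 = 27.225
  Sum = 999.4125 ng/mL·hr
k_e = ln2 / t½ = 0.693147 / 1.71 = 0.4053 hr^-1
Extrapolated tail: C_last / k_e = 12.8 / 0.4053 = 31.582
AUC_0→∞ = 999.4125 + 31.582 = 1030.9945 ng/mL·hr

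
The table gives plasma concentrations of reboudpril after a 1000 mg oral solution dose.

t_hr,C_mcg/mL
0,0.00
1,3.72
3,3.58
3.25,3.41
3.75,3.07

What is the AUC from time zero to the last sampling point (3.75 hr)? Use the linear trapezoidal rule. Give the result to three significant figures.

AUC = 11.7 mcg/mL·hr

Trapezoidal AUC_0→3.75:
  [0→1]: (0.00+3.72)/2 × 1 = 1.86
  [1→3]: (3.72+3.58)/2 × 2 = 7.3
  [3→3.25]: (3.58+3.41)/2 × 0.25 = 0.87375
  [3.25→3.75]: (3.41+3.07)/2 × 0.5 = 1.62
  Sum = 11.65375 mcg/mL·hr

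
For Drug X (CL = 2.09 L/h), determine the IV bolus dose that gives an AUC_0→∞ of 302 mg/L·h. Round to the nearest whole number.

Dose_iv = CL × AUC_0→∞
     = 2.09 × 302 = 631.18 mg

Dose = 631 mg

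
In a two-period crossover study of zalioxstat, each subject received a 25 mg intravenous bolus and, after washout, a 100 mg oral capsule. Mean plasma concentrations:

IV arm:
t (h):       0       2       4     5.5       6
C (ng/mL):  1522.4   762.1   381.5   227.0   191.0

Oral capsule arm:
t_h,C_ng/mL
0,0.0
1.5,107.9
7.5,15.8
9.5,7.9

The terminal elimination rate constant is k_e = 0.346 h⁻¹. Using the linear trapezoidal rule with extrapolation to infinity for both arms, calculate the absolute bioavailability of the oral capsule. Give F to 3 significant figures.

Trapezoidal AUC_0→6 (IV):
  [0→2]: (1522.4+762.1)/2 × 2 = 2284.5
  [2→4]: (762.1+381.5)/2 × 2 = 1143.6
  [4→5.5]: (381.5+227.0)/2 × 1.5 = 456.375
  [5.5→6]: (227.0+191.0)/2 × 0.5 = 104.5
  Sum = 3988.975 ng/mL·h
IV tail: 191.0/0.346 = 552.023; AUC_iv,0→∞ = 3988.975 + 552.023 = 4540.998 ng/mL·h
Trapezoidal AUC_0→9.5 (oral capsule):
  [0→1.5]: (0.0+107.9)/2 × 1.5 = 80.925
  [1.5→7.5]: (107.9+15.8)/2 × 6 = 371.1
  [7.5→9.5]: (15.8+7.9)/2 × 2 = 23.7
  Sum = 475.725 ng/mL·h
oral capsule tail: 7.9/0.346 = 22.832; AUC_ev,0→∞ = 475.725 + 22.832 = 498.557 ng/mL·h
F = (AUC_ev/D_ev)/(AUC_iv/D_iv) = (498.557/100)/(4540.998/25) = 4.98557/181.63992 = 0.0274

F = 0.0274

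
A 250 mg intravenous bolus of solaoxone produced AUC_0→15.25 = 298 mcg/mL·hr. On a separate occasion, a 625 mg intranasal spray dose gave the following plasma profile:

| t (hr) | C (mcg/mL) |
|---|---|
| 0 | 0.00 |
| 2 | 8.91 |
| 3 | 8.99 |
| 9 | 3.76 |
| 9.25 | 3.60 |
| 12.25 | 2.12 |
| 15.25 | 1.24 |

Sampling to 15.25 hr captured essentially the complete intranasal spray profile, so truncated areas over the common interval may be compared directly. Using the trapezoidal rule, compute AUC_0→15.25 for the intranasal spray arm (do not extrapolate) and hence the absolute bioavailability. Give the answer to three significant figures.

F = 0.0948

Trapezoidal AUC_0→15.25 (intranasal spray):
  [0→2]: (0.00+8.91)/2 × 2 = 8.91
  [2→3]: (8.91+8.99)/2 × 1 = 8.95
  [3→9]: (8.99+3.76)/2 × 6 = 38.25
  [9→9.25]: (3.76+3.60)/2 × 0.25 = 0.92
  [9.25→12.25]: (3.60+2.12)/2 × 3 = 8.58
  [12.25→15.25]: (2.12+1.24)/2 × 3 = 5.04
  Sum = 70.65 mcg/mL·hr
F = (AUC_ev/D_ev)/(AUC_iv/D_iv) = (70.65/625)/(298/250) = 0.11304/1.192 = 0.0948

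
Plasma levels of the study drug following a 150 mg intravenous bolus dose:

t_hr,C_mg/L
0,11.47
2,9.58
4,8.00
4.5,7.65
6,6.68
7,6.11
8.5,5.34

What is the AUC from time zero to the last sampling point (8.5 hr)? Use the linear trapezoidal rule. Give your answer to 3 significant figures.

Trapezoidal AUC_0→8.5:
  [0→2]: (11.47+9.58)/2 × 2 = 21.05
  [2→4]: (9.58+8.00)/2 × 2 = 17.58
  [4→4.5]: (8.00+7.65)/2 × 0.5 = 3.9125
  [4.5→6]: (7.65+6.68)/2 × 1.5 = 10.7475
  [6→7]: (6.68+6.11)/2 × 1 = 6.395
  [7→8.5]: (6.11+5.34)/2 × 1.5 = 8.5875
  Sum = 68.2725 mg/L·hr

AUC = 68.3 mg/L·hr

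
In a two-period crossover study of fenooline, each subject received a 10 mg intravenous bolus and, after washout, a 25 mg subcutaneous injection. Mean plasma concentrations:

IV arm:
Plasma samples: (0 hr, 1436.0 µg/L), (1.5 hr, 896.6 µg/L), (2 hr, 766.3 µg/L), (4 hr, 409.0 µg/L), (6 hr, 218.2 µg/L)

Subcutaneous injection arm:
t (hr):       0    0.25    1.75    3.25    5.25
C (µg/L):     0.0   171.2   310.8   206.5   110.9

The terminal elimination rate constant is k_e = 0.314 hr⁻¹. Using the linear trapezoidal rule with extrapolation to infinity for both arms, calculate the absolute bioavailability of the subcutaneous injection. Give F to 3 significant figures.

F = 0.124

Trapezoidal AUC_0→6 (IV):
  [0→1.5]: (1436.0+896.6)/2 × 1.5 = 1749.45
  [1.5→2]: (896.6+766.3)/2 × 0.5 = 415.725
  [2→4]: (766.3+409.0)/2 × 2 = 1175.3
  [4→6]: (409.0+218.2)/2 × 2 = 627.2
  Sum = 3967.675 µg/L·hr
IV tail: 218.2/0.314 = 694.904; AUC_iv,0→∞ = 3967.675 + 694.904 = 4662.579 µg/L·hr
Trapezoidal AUC_0→5.25 (subcutaneous injection):
  [0→0.25]: (0.0+171.2)/2 × 0.25 = 21.4
  [0.25→1.75]: (171.2+310.8)/2 × 1.5 = 361.5
  [1.75→3.25]: (310.8+206.5)/2 × 1.5 = 387.975
  [3.25→5.25]: (206.5+110.9)/2 × 2 = 317.4
  Sum = 1088.275 µg/L·hr
subcutaneous injection tail: 110.9/0.314 = 353.185; AUC_ev,0→∞ = 1088.275 + 353.185 = 1441.46 µg/L·hr
F = (AUC_ev/D_ev)/(AUC_iv/D_iv) = (1441.46/25)/(4662.579/10) = 57.6584/466.2579 = 0.1237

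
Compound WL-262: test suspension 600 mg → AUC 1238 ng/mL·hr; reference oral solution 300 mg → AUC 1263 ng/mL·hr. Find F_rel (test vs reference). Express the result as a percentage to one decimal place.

F_rel = 49.0%

F_rel = (AUC_test/D_test) / (AUC_ref/D_ref)
      = (1238/600) / (1263/300)
      = 2.06333 / 4.21 = 0.4901 = 49.01%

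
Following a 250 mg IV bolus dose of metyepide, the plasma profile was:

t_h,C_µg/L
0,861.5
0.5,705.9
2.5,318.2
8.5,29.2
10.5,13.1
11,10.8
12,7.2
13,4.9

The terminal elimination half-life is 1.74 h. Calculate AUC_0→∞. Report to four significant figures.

AUC = 2534 µg/L·h

Trapezoidal AUC_0→13:
  [0→0.5]: (861.5+705.9)/2 × 0.5 = 391.85
  [0.5→2.5]: (705.9+318.2)/2 × 2 = 1024.1
  [2.5→8.5]: (318.2+29.2)/2 × 6 = 1042.2
  [8.5→10.5]: (29.2+13.1)/2 × 2 = 42.3
  [10.5→11]: (13.1+10.8)/2 × 0.5 = 5.975
  [11→12]: (10.8+7.2)/2 × 1 = 9.0
  [12→13]: (7.2+4.9)/2 × 1 = 6.05
  Sum = 2521.475 µg/L·h
k_e = ln2 / t½ = 0.693147 / 1.74 = 0.3984 h^-1
Extrapolated tail: C_last / k_e = 4.9 / 0.3984 = 12.299
AUC_0→∞ = 2521.475 + 12.299 = 2533.774 µg/L·h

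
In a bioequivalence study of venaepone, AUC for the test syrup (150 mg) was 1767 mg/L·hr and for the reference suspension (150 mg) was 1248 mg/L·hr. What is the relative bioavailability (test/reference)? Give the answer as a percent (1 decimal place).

F_rel = (AUC_test/D_test) / (AUC_ref/D_ref)
      = (1767/150) / (1248/150)
      = 11.78 / 8.32 = 1.4159 = 141.59%

F_rel = 141.6%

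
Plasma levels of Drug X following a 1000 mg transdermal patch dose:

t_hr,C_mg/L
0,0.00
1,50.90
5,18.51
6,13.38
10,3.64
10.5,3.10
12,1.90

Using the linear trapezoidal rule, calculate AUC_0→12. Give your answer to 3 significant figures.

Trapezoidal AUC_0→12:
  [0→1]: (0.00+50.90)/2 × 1 = 25.45
  [1→5]: (50.90+18.51)/2 × 4 = 138.82
  [5→6]: (18.51+13.38)/2 × 1 = 15.945
  [6→10]: (13.38+3.64)/2 × 4 = 34.04
  [10→10.5]: (3.64+3.10)/2 × 0.5 = 1.685
  [10.5→12]: (3.10+1.90)/2 × 1.5 = 3.75
  Sum = 219.69 mg/L·hr

AUC = 220 mg/L·hr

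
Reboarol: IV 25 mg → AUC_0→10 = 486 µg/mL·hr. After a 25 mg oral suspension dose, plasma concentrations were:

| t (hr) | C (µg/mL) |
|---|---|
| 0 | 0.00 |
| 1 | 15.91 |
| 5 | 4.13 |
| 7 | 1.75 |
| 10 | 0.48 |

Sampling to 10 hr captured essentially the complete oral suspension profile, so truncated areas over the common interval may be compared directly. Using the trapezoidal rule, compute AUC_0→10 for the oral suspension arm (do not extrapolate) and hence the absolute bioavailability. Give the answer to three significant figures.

Trapezoidal AUC_0→10 (oral suspension):
  [0→1]: (0.00+15.91)/2 × 1 = 7.955
  [1→5]: (15.91+4.13)/2 × 4 = 40.08
  [5→7]: (4.13+1.75)/2 × 2 = 5.88
  [7→10]: (1.75+0.48)/2 × 3 = 3.345
  Sum = 57.26 µg/mL·hr
F = (AUC_ev/D_ev)/(AUC_iv/D_iv) = (57.26/25)/(486/25) = 2.2904/19.44 = 0.1178

F = 0.118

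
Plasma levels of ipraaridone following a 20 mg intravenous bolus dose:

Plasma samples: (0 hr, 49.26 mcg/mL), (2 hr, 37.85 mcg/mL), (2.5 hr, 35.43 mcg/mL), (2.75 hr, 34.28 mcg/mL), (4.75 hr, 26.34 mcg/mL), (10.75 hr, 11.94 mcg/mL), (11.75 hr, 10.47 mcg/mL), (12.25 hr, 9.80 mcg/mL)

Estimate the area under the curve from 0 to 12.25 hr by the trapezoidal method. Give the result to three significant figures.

Trapezoidal AUC_0→12.25:
  [0→2]: (49.26+37.85)/2 × 2 = 87.11
  [2→2.5]: (37.85+35.43)/2 × 0.5 = 18.32
  [2.5→2.75]: (35.43+34.28)/2 × 0.25 = 8.71375
  [2.75→4.75]: (34.28+26.34)/2 × 2 = 60.62
  [4.75→10.75]: (26.34+11.94)/2 × 6 = 114.84
  [10.75→11.75]: (11.94+10.47)/2 × 1 = 11.205
  [11.75→12.25]: (10.47+9.80)/2 × 0.5 = 5.0675
  Sum = 305.87625 mcg/mL·hr

AUC = 306 mcg/mL·hr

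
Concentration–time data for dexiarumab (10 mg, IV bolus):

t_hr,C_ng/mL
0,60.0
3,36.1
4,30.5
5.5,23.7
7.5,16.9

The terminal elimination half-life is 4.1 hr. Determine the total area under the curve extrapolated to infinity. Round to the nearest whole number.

AUC = 359 ng/mL·hr

Trapezoidal AUC_0→7.5:
  [0→3]: (60.0+36.1)/2 × 3 = 144.15
  [3→4]: (36.1+30.5)/2 × 1 = 33.3
  [4→5.5]: (30.5+23.7)/2 × 1.5 = 40.65
  [5.5→7.5]: (23.7+16.9)/2 × 2 = 40.6
  Sum = 258.7 ng/mL·hr
k_e = ln2 / t½ = 0.693147 / 4.1 = 0.1691 hr^-1
Extrapolated tail: C_last / k_e = 16.9 / 0.1691 = 99.941
AUC_0→∞ = 258.7 + 99.941 = 358.641 ng/mL·hr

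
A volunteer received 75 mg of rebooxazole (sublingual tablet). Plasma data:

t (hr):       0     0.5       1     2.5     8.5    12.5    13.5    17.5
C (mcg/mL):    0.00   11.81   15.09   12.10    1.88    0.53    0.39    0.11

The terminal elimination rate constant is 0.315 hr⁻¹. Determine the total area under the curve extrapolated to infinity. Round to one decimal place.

AUC = 78.6 mcg/mL·hr

Trapezoidal AUC_0→17.5:
  [0→0.5]: (0.00+11.81)/2 × 0.5 = 2.9525
  [0.5→1]: (11.81+15.09)/2 × 0.5 = 6.725
  [1→2.5]: (15.09+12.10)/2 × 1.5 = 20.3925
  [2.5→8.5]: (12.10+1.88)/2 × 6 = 41.94
  [8.5→12.5]: (1.88+0.53)/2 × 4 = 4.82
  [12.5→13.5]: (0.53+0.39)/2 × 1 = 0.46
  [13.5→17.5]: (0.39+0.11)/2 × 4 = 1.0
  Sum = 78.29 mcg/mL·hr
Extrapolated tail: C_last / k_e = 0.11 / 0.315 = 0.349
AUC_0→∞ = 78.29 + 0.349 = 78.639 mcg/mL·hr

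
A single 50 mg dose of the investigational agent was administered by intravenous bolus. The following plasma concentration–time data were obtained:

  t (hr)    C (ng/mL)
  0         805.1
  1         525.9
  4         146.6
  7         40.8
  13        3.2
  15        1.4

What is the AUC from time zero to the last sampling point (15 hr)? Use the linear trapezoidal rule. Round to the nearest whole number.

Trapezoidal AUC_0→15:
  [0→1]: (805.1+525.9)/2 × 1 = 665.5
  [1→4]: (525.9+146.6)/2 × 3 = 1008.75
  [4→7]: (146.6+40.8)/2 × 3 = 281.1
  [7→13]: (40.8+3.2)/2 × 6 = 132.0
  [13→15]: (3.2+1.4)/2 × 2 = 4.6
  Sum = 2091.95 ng/mL·hr

AUC = 2092 ng/mL·hr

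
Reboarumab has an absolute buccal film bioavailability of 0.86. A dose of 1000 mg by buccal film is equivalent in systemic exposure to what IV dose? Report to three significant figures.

D_iv = 860 mg

Systemic exposure from an extravascular dose = F × D_ev, so the equivalent IV dose is F × D_ev.
D_iv = F × D_ev = 0.86 × 1000 = 860 mg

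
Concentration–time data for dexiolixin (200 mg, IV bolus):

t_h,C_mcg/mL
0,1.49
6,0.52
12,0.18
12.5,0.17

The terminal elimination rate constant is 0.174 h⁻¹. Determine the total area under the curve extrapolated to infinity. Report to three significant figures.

Trapezoidal AUC_0→12.5:
  [0→6]: (1.49+0.52)/2 × 6 = 6.03
  [6→12]: (0.52+0.18)/2 × 6 = 2.1
  [12→12.5]: (0.18+0.17)/2 × 0.5 = 0.0875
  Sum = 8.2175 mcg/mL·h
Extrapolated tail: C_last / k_e = 0.17 / 0.174 = 0.977
AUC_0→∞ = 8.2175 + 0.977 = 9.1945 mcg/mL·h

AUC = 9.19 mcg/mL·h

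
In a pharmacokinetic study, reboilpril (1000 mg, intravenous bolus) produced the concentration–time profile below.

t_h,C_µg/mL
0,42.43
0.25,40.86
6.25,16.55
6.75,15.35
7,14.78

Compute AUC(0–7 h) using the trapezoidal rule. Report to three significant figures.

AUC = 194 µg/mL·h

Trapezoidal AUC_0→7:
  [0→0.25]: (42.43+40.86)/2 × 0.25 = 10.41125
  [0.25→6.25]: (40.86+16.55)/2 × 6 = 172.23
  [6.25→6.75]: (16.55+15.35)/2 × 0.5 = 7.975
  [6.75→7]: (15.35+14.78)/2 × 0.25 = 3.76625
  Sum = 194.3825 µg/mL·h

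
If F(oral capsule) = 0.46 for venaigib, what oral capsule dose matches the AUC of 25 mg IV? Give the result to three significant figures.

D_oral = 54.3 mg

For equal systemic exposure: F × D_ev = D_iv
D_ev = D_iv / F = 25 / 0.46 = 54.3478 mg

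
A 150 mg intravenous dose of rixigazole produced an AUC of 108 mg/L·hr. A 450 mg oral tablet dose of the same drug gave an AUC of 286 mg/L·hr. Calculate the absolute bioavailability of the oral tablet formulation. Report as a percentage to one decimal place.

F = (AUC_ev / D_ev) / (AUC_iv / D_iv)
  = (286/450) / (108/150)
  = 0.635556 / 0.72 = 0.8827
  = 88.27%

F = 88.3%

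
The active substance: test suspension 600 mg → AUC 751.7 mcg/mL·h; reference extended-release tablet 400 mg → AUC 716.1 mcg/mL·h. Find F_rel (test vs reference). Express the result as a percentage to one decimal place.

F_rel = (AUC_test/D_test) / (AUC_ref/D_ref)
      = (751.7/600) / (716.1/400)
      = 1.25283 / 1.79025 = 0.6998 = 69.98%

F_rel = 70.0%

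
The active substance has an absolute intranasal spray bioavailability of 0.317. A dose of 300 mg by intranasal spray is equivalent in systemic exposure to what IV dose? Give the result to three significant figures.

Systemic exposure from an extravascular dose = F × D_ev, so the equivalent IV dose is F × D_ev.
D_iv = F × D_ev = 0.317 × 300 = 95.1 mg

D_iv = 95.1 mg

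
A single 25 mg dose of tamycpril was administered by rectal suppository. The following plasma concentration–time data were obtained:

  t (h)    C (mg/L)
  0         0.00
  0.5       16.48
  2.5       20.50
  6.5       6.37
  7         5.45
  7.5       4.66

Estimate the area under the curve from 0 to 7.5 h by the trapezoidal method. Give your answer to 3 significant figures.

AUC = 100 mg/L·h

Trapezoidal AUC_0→7.5:
  [0→0.5]: (0.00+16.48)/2 × 0.5 = 4.12
  [0.5→2.5]: (16.48+20.50)/2 × 2 = 36.98
  [2.5→6.5]: (20.50+6.37)/2 × 4 = 53.74
  [6.5→7]: (6.37+5.45)/2 × 0.5 = 2.955
  [7→7.5]: (5.45+4.66)/2 × 0.5 = 2.5275
  Sum = 100.3225 mg/L·h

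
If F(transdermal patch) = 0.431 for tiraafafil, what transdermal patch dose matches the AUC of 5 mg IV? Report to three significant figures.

D_transdermal = 11.6 mg

For equal systemic exposure: F × D_ev = D_iv
D_ev = D_iv / F = 5 / 0.431 = 11.6009 mg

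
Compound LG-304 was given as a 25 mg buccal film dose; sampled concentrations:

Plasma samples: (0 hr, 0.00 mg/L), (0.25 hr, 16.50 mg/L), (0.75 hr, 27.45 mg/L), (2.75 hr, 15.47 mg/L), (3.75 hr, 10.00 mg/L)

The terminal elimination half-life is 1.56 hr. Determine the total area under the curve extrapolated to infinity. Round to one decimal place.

Trapezoidal AUC_0→3.75:
  [0→0.25]: (0.00+16.50)/2 × 0.25 = 2.0625
  [0.25→0.75]: (16.50+27.45)/2 × 0.5 = 10.9875
  [0.75→2.75]: (27.45+15.47)/2 × 2 = 42.92
  [2.75→3.75]: (15.47+10.00)/2 × 1 = 12.735
  Sum = 68.705 mg/L·hr
k_e = ln2 / t½ = 0.693147 / 1.56 = 0.4443 hr^-1
Extrapolated tail: C_last / k_e = 10.00 / 0.4443 = 22.507
AUC_0→∞ = 68.705 + 22.507 = 91.212 mg/L·hr

AUC = 91.2 mg/L·hr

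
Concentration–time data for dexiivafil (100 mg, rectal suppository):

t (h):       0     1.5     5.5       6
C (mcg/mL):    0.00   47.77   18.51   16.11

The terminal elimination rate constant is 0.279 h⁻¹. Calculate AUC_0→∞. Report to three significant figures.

AUC = 235 mcg/mL·h

Trapezoidal AUC_0→6:
  [0→1.5]: (0.00+47.77)/2 × 1.5 = 35.8275
  [1.5→5.5]: (47.77+18.51)/2 × 4 = 132.56
  [5.5→6]: (18.51+16.11)/2 × 0.5 = 8.655
  Sum = 177.0425 mcg/mL·h
Extrapolated tail: C_last / k_e = 16.11 / 0.279 = 57.742
AUC_0→∞ = 177.0425 + 57.742 = 234.7845 mcg/mL·h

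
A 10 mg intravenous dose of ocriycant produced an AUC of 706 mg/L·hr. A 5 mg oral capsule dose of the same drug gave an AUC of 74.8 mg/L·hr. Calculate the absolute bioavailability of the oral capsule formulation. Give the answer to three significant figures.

F = 0.212

F = (AUC_ev / D_ev) / (AUC_iv / D_iv)
  = (74.8/5) / (706/10)
  = 14.96 / 70.6 = 0.2119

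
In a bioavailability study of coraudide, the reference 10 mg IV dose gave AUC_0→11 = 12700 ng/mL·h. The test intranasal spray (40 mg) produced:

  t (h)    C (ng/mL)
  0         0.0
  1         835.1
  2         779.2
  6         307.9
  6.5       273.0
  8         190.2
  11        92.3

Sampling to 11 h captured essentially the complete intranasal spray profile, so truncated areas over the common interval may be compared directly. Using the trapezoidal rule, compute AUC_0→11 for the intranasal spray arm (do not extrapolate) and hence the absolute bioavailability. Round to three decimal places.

F = 0.085

Trapezoidal AUC_0→11 (intranasal spray):
  [0→1]: (0.0+835.1)/2 × 1 = 417.55
  [1→2]: (835.1+779.2)/2 × 1 = 807.15
  [2→6]: (779.2+307.9)/2 × 4 = 2174.2
  [6→6.5]: (307.9+273.0)/2 × 0.5 = 145.225
  [6.5→8]: (273.0+190.2)/2 × 1.5 = 347.4
  [8→11]: (190.2+92.3)/2 × 3 = 423.75
  Sum = 4315.275 ng/mL·h
F = (AUC_ev/D_ev)/(AUC_iv/D_iv) = (4315.275/40)/(12700/10) = 107.882/1270 = 0.0849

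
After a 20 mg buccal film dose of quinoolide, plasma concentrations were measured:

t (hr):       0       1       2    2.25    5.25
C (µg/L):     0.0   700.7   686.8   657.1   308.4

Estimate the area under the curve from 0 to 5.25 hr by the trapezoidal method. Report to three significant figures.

Trapezoidal AUC_0→5.25:
  [0→1]: (0.0+700.7)/2 × 1 = 350.35
  [1→2]: (700.7+686.8)/2 × 1 = 693.75
  [2→2.25]: (686.8+657.1)/2 × 0.25 = 167.9875
  [2.25→5.25]: (657.1+308.4)/2 × 3 = 1448.25
  Sum = 2660.3375 µg/L·hr

AUC = 2660 µg/L·hr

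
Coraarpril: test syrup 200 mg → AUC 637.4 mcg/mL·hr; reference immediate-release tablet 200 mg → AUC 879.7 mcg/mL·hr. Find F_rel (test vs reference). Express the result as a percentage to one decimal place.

F_rel = (AUC_test/D_test) / (AUC_ref/D_ref)
      = (637.4/200) / (879.7/200)
      = 3.187 / 4.3985 = 0.7246 = 72.46%

F_rel = 72.5%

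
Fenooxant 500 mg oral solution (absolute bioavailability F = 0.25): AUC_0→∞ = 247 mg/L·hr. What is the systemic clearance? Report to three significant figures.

CL = 0.506 L/hr

CL = F × Dose / AUC_0→∞
   = 0.25 × 500 / 247 = 0.506073 L/hr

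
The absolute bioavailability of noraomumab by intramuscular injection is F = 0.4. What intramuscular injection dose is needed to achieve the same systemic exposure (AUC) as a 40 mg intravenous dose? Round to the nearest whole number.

For equal systemic exposure: F × D_ev = D_iv
D_ev = D_iv / F = 40 / 0.4 = 100 mg

D_intramuscular = 100 mg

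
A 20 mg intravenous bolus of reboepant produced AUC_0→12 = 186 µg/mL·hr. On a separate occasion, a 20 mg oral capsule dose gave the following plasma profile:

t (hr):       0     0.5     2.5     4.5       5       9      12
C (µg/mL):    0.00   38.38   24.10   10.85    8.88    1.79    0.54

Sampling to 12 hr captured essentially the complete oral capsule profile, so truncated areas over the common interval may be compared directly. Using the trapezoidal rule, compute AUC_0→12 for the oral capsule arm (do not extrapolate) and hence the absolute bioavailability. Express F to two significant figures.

Trapezoidal AUC_0→12 (oral capsule):
  [0→0.5]: (0.00+38.38)/2 × 0.5 = 9.595
  [0.5→2.5]: (38.38+24.10)/2 × 2 = 62.48
  [2.5→4.5]: (24.10+10.85)/2 × 2 = 34.95
  [4.5→5]: (10.85+8.88)/2 × 0.5 = 4.9325
  [5→9]: (8.88+1.79)/2 × 4 = 21.34
  [9→12]: (1.79+0.54)/2 × 3 = 3.495
  Sum = 136.7925 µg/mL·hr
F = (AUC_ev/D_ev)/(AUC_iv/D_iv) = (136.7925/20)/(186/20) = 6.839625/9.3 = 0.7354

F = 0.74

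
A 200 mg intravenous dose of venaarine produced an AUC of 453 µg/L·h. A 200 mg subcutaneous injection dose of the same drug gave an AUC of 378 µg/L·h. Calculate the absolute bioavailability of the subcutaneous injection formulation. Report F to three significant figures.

F = 0.834

F = (AUC_ev / D_ev) / (AUC_iv / D_iv)
  = (378/200) / (453/200)
  = 1.89 / 2.265 = 0.8344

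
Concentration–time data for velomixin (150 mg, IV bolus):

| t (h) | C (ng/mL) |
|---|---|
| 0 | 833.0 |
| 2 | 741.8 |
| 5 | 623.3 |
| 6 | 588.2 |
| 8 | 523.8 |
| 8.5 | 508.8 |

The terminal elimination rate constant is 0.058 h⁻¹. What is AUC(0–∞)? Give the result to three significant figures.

AUC = 14400 ng/mL·h

Trapezoidal AUC_0→8.5:
  [0→2]: (833.0+741.8)/2 × 2 = 1574.8
  [2→5]: (741.8+623.3)/2 × 3 = 2047.65
  [5→6]: (623.3+588.2)/2 × 1 = 605.75
  [6→8]: (588.2+523.8)/2 × 2 = 1112.0
  [8→8.5]: (523.8+508.8)/2 × 0.5 = 258.15
  Sum = 5598.35 ng/mL·h
Extrapolated tail: C_last / k_e = 508.8 / 0.058 = 8772.414
AUC_0→∞ = 5598.35 + 8772.414 = 14370.764 ng/mL·h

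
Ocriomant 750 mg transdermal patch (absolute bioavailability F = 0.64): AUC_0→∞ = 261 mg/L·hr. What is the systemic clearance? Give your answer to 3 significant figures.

CL = 1.84 L/hr

CL = F × Dose / AUC_0→∞
   = 0.64 × 750 / 261 = 1.83908 L/hr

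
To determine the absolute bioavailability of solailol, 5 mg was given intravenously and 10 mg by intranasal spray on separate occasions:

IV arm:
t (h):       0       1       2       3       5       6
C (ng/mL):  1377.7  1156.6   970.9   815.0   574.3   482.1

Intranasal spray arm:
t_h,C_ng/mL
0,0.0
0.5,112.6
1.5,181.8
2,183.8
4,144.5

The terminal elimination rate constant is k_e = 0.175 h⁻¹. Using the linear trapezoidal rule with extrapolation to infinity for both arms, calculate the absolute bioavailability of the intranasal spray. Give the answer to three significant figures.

Trapezoidal AUC_0→6 (IV):
  [0→1]: (1377.7+1156.6)/2 × 1 = 1267.15
  [1→2]: (1156.6+970.9)/2 × 1 = 1063.75
  [2→3]: (970.9+815.0)/2 × 1 = 892.95
  [3→5]: (815.0+574.3)/2 × 2 = 1389.3
  [5→6]: (574.3+482.1)/2 × 1 = 528.2
  Sum = 5141.35 ng/mL·h
IV tail: 482.1/0.175 = 2754.857; AUC_iv,0→∞ = 5141.35 + 2754.857 = 7896.207 ng/mL·h
Trapezoidal AUC_0→4 (intranasal spray):
  [0→0.5]: (0.0+112.6)/2 × 0.5 = 28.15
  [0.5→1.5]: (112.6+181.8)/2 × 1 = 147.2
  [1.5→2]: (181.8+183.8)/2 × 0.5 = 91.4
  [2→4]: (183.8+144.5)/2 × 2 = 328.3
  Sum = 595.05 ng/mL·h
intranasal spray tail: 144.5/0.175 = 825.714; AUC_ev,0→∞ = 595.05 + 825.714 = 1420.764 ng/mL·h
F = (AUC_ev/D_ev)/(AUC_iv/D_iv) = (1420.764/10)/(7896.207/5) = 142.0764/1579.2414 = 0.0900

F = 0.0900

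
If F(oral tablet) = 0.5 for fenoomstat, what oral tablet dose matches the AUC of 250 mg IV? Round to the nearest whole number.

For equal systemic exposure: F × D_ev = D_iv
D_ev = D_iv / F = 250 / 0.5 = 500 mg

D_oral = 500 mg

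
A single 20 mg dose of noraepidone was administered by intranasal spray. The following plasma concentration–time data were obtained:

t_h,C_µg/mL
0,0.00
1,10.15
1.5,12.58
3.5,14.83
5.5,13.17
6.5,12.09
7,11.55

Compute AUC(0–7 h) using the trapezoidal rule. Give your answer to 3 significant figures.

AUC = 84.7 µg/mL·h

Trapezoidal AUC_0→7:
  [0→1]: (0.00+10.15)/2 × 1 = 5.075
  [1→1.5]: (10.15+12.58)/2 × 0.5 = 5.6825
  [1.5→3.5]: (12.58+14.83)/2 × 2 = 27.41
  [3.5→5.5]: (14.83+13.17)/2 × 2 = 28.0
  [5.5→6.5]: (13.17+12.09)/2 × 1 = 12.63
  [6.5→7]: (12.09+11.55)/2 × 0.5 = 5.91
  Sum = 84.7075 µg/mL·h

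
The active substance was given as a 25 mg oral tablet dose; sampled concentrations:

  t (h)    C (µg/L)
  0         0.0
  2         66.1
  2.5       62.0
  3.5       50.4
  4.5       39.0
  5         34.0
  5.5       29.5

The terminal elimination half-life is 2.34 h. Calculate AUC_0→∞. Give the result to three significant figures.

Trapezoidal AUC_0→5.5:
  [0→2]: (0.0+66.1)/2 × 2 = 66.1
  [2→2.5]: (66.1+62.0)/2 × 0.5 = 32.025
  [2.5→3.5]: (62.0+50.4)/2 × 1 = 56.2
  [3.5→4.5]: (50.4+39.0)/2 × 1 = 44.7
  [4.5→5]: (39.0+34.0)/2 × 0.5 = 18.25
  [5→5.5]: (34.0+29.5)/2 × 0.5 = 15.875
  Sum = 233.15 µg/L·h
k_e = ln2 / t½ = 0.693147 / 2.34 = 0.2962 h^-1
Extrapolated tail: C_last / k_e = 29.5 / 0.2962 = 99.595
AUC_0→∞ = 233.15 + 99.595 = 332.745 µg/L·h

AUC = 333 µg/L·h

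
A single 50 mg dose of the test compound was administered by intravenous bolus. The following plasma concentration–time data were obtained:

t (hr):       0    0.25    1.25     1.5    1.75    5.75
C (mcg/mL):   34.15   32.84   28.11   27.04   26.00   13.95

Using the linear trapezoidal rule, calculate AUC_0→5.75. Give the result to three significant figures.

Trapezoidal AUC_0→5.75:
  [0→0.25]: (34.15+32.84)/2 × 0.25 = 8.37375
  [0.25→1.25]: (32.84+28.11)/2 × 1 = 30.475
  [1.25→1.5]: (28.11+27.04)/2 × 0.25 = 6.89375
  [1.5→1.75]: (27.04+26.00)/2 × 0.25 = 6.63
  [1.75→5.75]: (26.00+13.95)/2 × 4 = 79.9
  Sum = 132.2725 mcg/mL·hr

AUC = 132 mcg/mL·hr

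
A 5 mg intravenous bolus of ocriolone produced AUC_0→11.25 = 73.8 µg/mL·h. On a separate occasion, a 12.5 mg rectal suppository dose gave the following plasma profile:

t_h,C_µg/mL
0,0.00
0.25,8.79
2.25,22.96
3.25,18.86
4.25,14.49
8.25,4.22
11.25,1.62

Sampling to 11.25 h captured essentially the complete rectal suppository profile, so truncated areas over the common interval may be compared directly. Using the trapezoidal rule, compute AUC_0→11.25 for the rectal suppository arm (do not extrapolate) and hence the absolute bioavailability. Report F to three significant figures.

Trapezoidal AUC_0→11.25 (rectal suppository):
  [0→0.25]: (0.00+8.79)/2 × 0.25 = 1.09875
  [0.25→2.25]: (8.79+22.96)/2 × 2 = 31.75
  [2.25→3.25]: (22.96+18.86)/2 × 1 = 20.91
  [3.25→4.25]: (18.86+14.49)/2 × 1 = 16.675
  [4.25→8.25]: (14.49+4.22)/2 × 4 = 37.42
  [8.25→11.25]: (4.22+1.62)/2 × 3 = 8.76
  Sum = 116.61375 µg/mL·h
F = (AUC_ev/D_ev)/(AUC_iv/D_iv) = (116.61375/12.5)/(73.8/5) = 9.3291/14.76 = 0.6321

F = 0.632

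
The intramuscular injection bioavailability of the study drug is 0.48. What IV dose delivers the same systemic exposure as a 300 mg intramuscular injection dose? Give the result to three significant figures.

Systemic exposure from an extravascular dose = F × D_ev, so the equivalent IV dose is F × D_ev.
D_iv = F × D_ev = 0.48 × 300 = 144 mg

D_iv = 144 mg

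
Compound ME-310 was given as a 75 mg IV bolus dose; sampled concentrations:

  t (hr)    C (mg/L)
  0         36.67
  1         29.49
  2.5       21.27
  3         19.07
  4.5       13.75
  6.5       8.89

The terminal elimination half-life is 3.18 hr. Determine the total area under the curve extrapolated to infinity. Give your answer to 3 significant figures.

AUC = 169 mg/L·hr

Trapezoidal AUC_0→6.5:
  [0→1]: (36.67+29.49)/2 × 1 = 33.08
  [1→2.5]: (29.49+21.27)/2 × 1.5 = 38.07
  [2.5→3]: (21.27+19.07)/2 × 0.5 = 10.085
  [3→4.5]: (19.07+13.75)/2 × 1.5 = 24.615
  [4.5→6.5]: (13.75+8.89)/2 × 2 = 22.64
  Sum = 128.49 mg/L·hr
k_e = ln2 / t½ = 0.693147 / 3.18 = 0.2180 hr^-1
Extrapolated tail: C_last / k_e = 8.89 / 0.218 = 40.780
AUC_0→∞ = 128.49 + 40.780 = 169.27 mg/L·hr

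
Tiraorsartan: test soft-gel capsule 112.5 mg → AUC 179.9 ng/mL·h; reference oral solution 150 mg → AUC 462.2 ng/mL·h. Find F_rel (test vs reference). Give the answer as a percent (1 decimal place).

F_rel = 51.9%

F_rel = (AUC_test/D_test) / (AUC_ref/D_ref)
      = (179.9/112.5) / (462.2/150)
      = 1.59911 / 3.08133 = 0.5190 = 51.90%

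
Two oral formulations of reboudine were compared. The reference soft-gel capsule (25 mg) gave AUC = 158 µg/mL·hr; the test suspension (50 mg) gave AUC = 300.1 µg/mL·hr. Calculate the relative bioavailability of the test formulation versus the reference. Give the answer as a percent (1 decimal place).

F_rel = (AUC_test/D_test) / (AUC_ref/D_ref)
      = (300.1/50) / (158/25)
      = 6.002 / 6.32 = 0.9497 = 94.97%

F_rel = 95.0%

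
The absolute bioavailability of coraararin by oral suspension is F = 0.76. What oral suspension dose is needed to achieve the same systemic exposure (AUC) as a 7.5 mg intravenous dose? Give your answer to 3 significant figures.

D_oral = 9.87 mg

For equal systemic exposure: F × D_ev = D_iv
D_ev = D_iv / F = 7.5 / 0.76 = 9.86842 mg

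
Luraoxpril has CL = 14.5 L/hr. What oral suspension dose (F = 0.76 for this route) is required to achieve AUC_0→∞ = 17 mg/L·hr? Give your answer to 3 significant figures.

Dose = CL × AUC_0→∞ / F
     = 14.5 × 17 / 0.76 = 324.342 mg

Dose = 324 mg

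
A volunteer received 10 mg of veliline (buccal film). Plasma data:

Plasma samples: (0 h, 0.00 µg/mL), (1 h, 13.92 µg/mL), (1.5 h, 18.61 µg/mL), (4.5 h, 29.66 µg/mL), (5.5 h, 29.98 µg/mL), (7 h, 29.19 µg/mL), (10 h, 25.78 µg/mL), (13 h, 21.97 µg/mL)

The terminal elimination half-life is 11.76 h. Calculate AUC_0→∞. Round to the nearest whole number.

AUC = 689 µg/mL·h

Trapezoidal AUC_0→13:
  [0→1]: (0.00+13.92)/2 × 1 = 6.96
  [1→1.5]: (13.92+18.61)/2 × 0.5 = 8.1325
  [1.5→4.5]: (18.61+29.66)/2 × 3 = 72.405
  [4.5→5.5]: (29.66+29.98)/2 × 1 = 29.82
  [5.5→7]: (29.98+29.19)/2 × 1.5 = 44.3775
  [7→10]: (29.19+25.78)/2 × 3 = 82.455
  [10→13]: (25.78+21.97)/2 × 3 = 71.625
  Sum = 315.775 µg/mL·h
k_e = ln2 / t½ = 0.693147 / 11.76 = 0.0589 h^-1
Extrapolated tail: C_last / k_e = 21.97 / 0.0589 = 373.005
AUC_0→∞ = 315.775 + 373.005 = 688.78 µg/mL·h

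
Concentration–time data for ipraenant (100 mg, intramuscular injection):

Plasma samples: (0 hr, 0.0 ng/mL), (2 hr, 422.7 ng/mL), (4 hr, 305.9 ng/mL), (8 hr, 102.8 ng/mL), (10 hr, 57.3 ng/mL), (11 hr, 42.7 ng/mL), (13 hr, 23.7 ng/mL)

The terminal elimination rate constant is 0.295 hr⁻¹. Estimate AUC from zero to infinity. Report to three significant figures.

Trapezoidal AUC_0→13:
  [0→2]: (0.0+422.7)/2 × 2 = 422.7
  [2→4]: (422.7+305.9)/2 × 2 = 728.6
  [4→8]: (305.9+102.8)/2 × 4 = 817.4
  [8→10]: (102.8+57.3)/2 × 2 = 160.1
  [10→11]: (57.3+42.7)/2 × 1 = 50.0
  [11→13]: (42.7+23.7)/2 × 2 = 66.4
  Sum = 2245.2 ng/mL·hr
Extrapolated tail: C_last / k_e = 23.7 / 0.295 = 80.339
AUC_0→∞ = 2245.2 + 80.339 = 2325.539 ng/mL·hr

AUC = 2330 ng/mL·hr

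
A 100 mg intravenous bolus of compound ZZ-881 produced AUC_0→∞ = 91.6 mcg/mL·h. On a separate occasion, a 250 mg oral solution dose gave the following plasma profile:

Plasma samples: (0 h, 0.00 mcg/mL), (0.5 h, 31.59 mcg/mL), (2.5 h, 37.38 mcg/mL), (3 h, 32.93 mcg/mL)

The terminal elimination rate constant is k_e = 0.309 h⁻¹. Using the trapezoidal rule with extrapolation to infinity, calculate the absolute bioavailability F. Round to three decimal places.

F = 0.878

Trapezoidal AUC_0→3 (oral solution):
  [0→0.5]: (0.00+31.59)/2 × 0.5 = 7.8975
  [0.5→2.5]: (31.59+37.38)/2 × 2 = 68.97
  [2.5→3]: (37.38+32.93)/2 × 0.5 = 17.5775
  Sum = 94.445 mcg/mL·h
Tail: C_last/k_e = 32.93/0.309 = 106.570
AUC_0→∞ (oral solution) = 94.445 + 106.570 = 201.015 mcg/mL·h
F = (AUC_ev/D_ev)/(AUC_iv/D_iv) = (201.015/250)/(91.6/100) = 0.80406/0.916 = 0.8778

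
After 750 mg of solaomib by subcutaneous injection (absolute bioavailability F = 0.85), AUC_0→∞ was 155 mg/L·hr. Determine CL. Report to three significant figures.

CL = F × Dose / AUC_0→∞
   = 0.85 × 750 / 155 = 4.1129 L/hr

CL = 4.11 L/hr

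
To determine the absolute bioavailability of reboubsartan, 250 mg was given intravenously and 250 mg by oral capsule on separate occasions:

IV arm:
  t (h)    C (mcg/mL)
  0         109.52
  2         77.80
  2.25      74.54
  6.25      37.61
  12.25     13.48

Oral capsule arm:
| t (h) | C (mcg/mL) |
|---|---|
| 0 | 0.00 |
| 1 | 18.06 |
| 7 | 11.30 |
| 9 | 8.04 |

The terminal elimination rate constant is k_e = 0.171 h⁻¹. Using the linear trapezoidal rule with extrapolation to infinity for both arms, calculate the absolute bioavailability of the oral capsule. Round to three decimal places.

F = 0.247

Trapezoidal AUC_0→12.25 (IV):
  [0→2]: (109.52+77.80)/2 × 2 = 187.32
  [2→2.25]: (77.80+74.54)/2 × 0.25 = 19.0425
  [2.25→6.25]: (74.54+37.61)/2 × 4 = 224.3
  [6.25→12.25]: (37.61+13.48)/2 × 6 = 153.27
  Sum = 583.9325 mcg/mL·h
IV tail: 13.48/0.171 = 78.830; AUC_iv,0→∞ = 583.9325 + 78.830 = 662.7625 mcg/mL·h
Trapezoidal AUC_0→9 (oral capsule):
  [0→1]: (0.00+18.06)/2 × 1 = 9.03
  [1→7]: (18.06+11.30)/2 × 6 = 88.08
  [7→9]: (11.30+8.04)/2 × 2 = 19.34
  Sum = 116.45 mcg/mL·h
oral capsule tail: 8.04/0.171 = 47.018; AUC_ev,0→∞ = 116.45 + 47.018 = 163.468 mcg/mL·h
F = (AUC_ev/D_ev)/(AUC_iv/D_iv) = (163.468/250)/(662.7625/250) = 0.653872/2.65105 = 0.2466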